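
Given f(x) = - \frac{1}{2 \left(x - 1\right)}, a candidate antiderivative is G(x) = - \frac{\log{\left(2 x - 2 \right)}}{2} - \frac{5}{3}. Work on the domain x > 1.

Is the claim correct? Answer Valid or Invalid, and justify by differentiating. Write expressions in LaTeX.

Valid. The derivative of G reproduces f.

d/dx[G] = - \frac{1}{2 x - 2}
This equals f(x) exactly, so the claim holds.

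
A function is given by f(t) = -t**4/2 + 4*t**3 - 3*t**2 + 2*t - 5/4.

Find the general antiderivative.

F(t) = -t**5/10 + t**4 - t**3 + t**2 - 5*t/4 + C

The integrand splits into summands that can be handled one at a time.
Check: d/dt[-t**5/10 + t**4 - t**3 + t**2 - 5*t/4] = -t**4/2 + 4*t**3 - 3*t**2 + 2*t - 5/4 = f(t).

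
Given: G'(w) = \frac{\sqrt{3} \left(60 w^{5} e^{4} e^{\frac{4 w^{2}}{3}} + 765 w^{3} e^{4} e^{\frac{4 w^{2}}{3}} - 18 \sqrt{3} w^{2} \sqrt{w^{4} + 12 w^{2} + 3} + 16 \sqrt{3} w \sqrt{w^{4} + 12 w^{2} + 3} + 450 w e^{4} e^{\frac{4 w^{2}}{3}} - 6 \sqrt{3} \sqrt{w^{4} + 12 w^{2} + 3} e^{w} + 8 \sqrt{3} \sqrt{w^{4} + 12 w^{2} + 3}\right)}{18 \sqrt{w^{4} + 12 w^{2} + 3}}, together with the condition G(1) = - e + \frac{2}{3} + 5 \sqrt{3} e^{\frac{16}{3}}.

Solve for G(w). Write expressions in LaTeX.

Check a candidate G(w) by differentiating: d/dw[G] must match the given G'(w).
A general antiderivative is - w^{3} + \frac{4 w^{2}}{3} + \frac{4 w}{3} + \frac{15 \sqrt{\frac{w^{4}}{3} + 4 w^{2} + 1} e^{\frac{4 w^{2}}{3} + 4}}{4} - e^{w} + C.
The condition gives C = - e + \frac{2}{3} + 5 \sqrt{3} e^{\frac{16}{3}} - (- e + \frac{5}{3} + 5 \sqrt{3} e^{\frac{16}{3}}) = -1.
So G(w) = - w^{3} + \frac{4 w^{2}}{3} + \frac{4 w}{3} + \frac{15 \sqrt{\frac{w^{4}}{3} + 4 w^{2} + 1} e^{4} e^{\frac{4 w^{2}}{3}}}{4} - e^{w} - 1.
Check: d/dw[- w^{3} + \frac{4 w^{2}}{3} + \frac{4 w}{3} + \frac{15 \sqrt{\frac{w^{4}}{3} + 4 w^{2} + 1} e^{4} e^{\frac{4 w^{2}}{3}}}{4} - e^{w} - 1] = \frac{\sqrt{3} \left(60 w^{5} e^{4} e^{\frac{4 w^{2}}{3}} + 765 w^{3} e^{4} e^{\frac{4 w^{2}}{3}} - 18 \sqrt{3} w^{2} \sqrt{w^{4} + 12 w^{2} + 3} + 16 \sqrt{3} w \sqrt{w^{4} + 12 w^{2} + 3} + 450 w e^{4} e^{\frac{4 w^{2}}{3}} - 6 \sqrt{3} \sqrt{w^{4} + 12 w^{2} + 3} e^{w} + 8 \sqrt{3} \sqrt{w^{4} + 12 w^{2} + 3}\right)}{18 \sqrt{w^{4} + 12 w^{2} + 3}} = G'(w).

G(w) = - w^{3} + \frac{4 w^{2}}{3} + \frac{4 w}{3} + \frac{15 \sqrt{\frac{w^{4}}{3} + 4 w^{2} + 1} e^{4} e^{\frac{4 w^{2}}{3}}}{4} - e^{w} - 1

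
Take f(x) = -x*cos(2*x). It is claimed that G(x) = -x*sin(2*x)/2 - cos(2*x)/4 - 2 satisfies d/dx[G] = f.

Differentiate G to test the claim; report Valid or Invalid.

d/dx[G] = -x*cos(2*x)
This equals f(x) exactly, so the claim holds.

Valid. The derivative of G reproduces f.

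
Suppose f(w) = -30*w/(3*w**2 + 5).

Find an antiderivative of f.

An antiderivative is F(w) = -5*log(3*w**2/2 + 5/2).

The substitution u = 3*w**2/2 + 5/2 works: f is exactly (dF/du)*(du/dw) for that inner function.
Check: d/dw[-5*log(3*w**2/2 + 5/2)] = -30*w/(3*w**2 + 5) = f(w).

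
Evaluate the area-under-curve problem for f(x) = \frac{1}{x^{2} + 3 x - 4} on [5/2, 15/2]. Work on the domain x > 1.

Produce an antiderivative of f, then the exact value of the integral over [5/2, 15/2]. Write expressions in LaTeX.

Antiderivative: F(x) = \frac{\log{\left(x - 1 \right)}}{5} - \frac{\log{\left(x + 4 \right)}}{5}; value = - \frac{\log{\left(\frac{23}{2} \right)}}{5} - \frac{\log{\left(\frac{3}{2} \right)}}{5} + \frac{2 \log{\left(\frac{13}{2} \right)}}{5}

The denominator factors as \left(x - 1\right) \left(x + 4\right); partial fractions split f into directly integrable pieces: - \frac{1}{5 \left(x + 4\right)} + \frac{1}{5 \left(x - 1\right)}.
F(x) = \frac{\log{\left(x - 1 \right)}}{5} - \frac{\log{\left(x + 4 \right)}}{5} is an antiderivative of f.
Check: d/dx[\frac{\log{\left(x - 1 \right)}}{5} - \frac{\log{\left(x + 4 \right)}}{5}] = \frac{1}{x^{2} + 3 x - 4} = f(x).
F(15/2) = - \frac{\log{\left(\frac{23}{2} \right)}}{5} + \frac{\log{\left(\frac{13}{2} \right)}}{5}; F(5/2) = - \frac{\log{\left(\frac{13}{2} \right)}}{5} + \frac{\log{\left(\frac{3}{2} \right)}}{5}.
Integral = F(15/2) - F(5/2) = - \frac{\log{\left(\frac{23}{2} \right)}}{5} - \frac{\log{\left(\frac{3}{2} \right)}}{5} + \frac{2 \log{\left(\frac{13}{2} \right)}}{5}.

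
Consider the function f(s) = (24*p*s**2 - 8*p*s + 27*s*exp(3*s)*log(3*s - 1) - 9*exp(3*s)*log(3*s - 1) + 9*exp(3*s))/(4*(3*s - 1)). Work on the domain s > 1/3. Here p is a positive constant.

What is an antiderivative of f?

Recover f(s) by differentiating a candidate F(s); any mismatch rules it out.
Check: d/ds[(4*p*s**2 + 3*exp(3*s)*log(3*s - 1))/4] = (24*p*s**2 - 8*p*s + 27*s*exp(3*s)*log(3*s - 1) - 9*exp(3*s)*log(3*s - 1) + 9*exp(3*s))/(12*s - 4), which equals f(s).

An antiderivative is F(s) = (4*p*s**2 + 3*exp(3*s)*log(3*s - 1))/4.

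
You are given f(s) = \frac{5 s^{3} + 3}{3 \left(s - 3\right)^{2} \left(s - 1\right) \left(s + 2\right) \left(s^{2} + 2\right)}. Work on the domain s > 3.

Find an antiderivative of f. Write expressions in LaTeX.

Factor the denominator (3 \left(s - 3\right)^{2} \left(s - 1\right) \left(s + 2\right) \left(s^{2} + 2\right)) and decompose: f = \frac{67 s - 668}{6534 \left(s^{2} + 2\right)} + \frac{37}{1350 \left(s + 2\right)} + \frac{2}{27 \left(s - 1\right)} - \frac{338}{3025 \left(s - 3\right)} + \frac{23}{55 \left(s - 3\right)^{2}}; each piece integrates to a log, atan, or power term.
Check: d/ds[\frac{- 36504 s \log{\left(s - 3 \right)} + 24200 s \log{\left(s - 1 \right)} + 8954 s \log{\left(s + 2 \right)} + 1675 s \log{\left(s^{2} + 2 \right)} - 16700 \sqrt{2} s \operatorname{atan}{\left(\frac{\sqrt{2} s}{2} \right)} + 109512 \log{\left(s - 3 \right)} - 72600 \log{\left(s - 1 \right)} - 26862 \log{\left(s + 2 \right)} - 5025 \log{\left(s^{2} + 2 \right)} + 50100 \sqrt{2} \operatorname{atan}{\left(\frac{\sqrt{2} s}{2} \right)} - 136620}{326700 s - 980100}] = \frac{5 s^{3} + 3}{3 s^{6} - 15 s^{5} + 9 s^{4} + 33 s^{3} - 48 s^{2} + 126 s - 108}, which equals f(s).

An antiderivative is F(s) = \frac{- 36504 s \log{\left(s - 3 \right)} + 24200 s \log{\left(s - 1 \right)} + 8954 s \log{\left(s + 2 \right)} + 1675 s \log{\left(s^{2} + 2 \right)} - 16700 \sqrt{2} s \operatorname{atan}{\left(\frac{\sqrt{2} s}{2} \right)} + 109512 \log{\left(s - 3 \right)} - 72600 \log{\left(s - 1 \right)} - 26862 \log{\left(s + 2 \right)} - 5025 \log{\left(s^{2} + 2 \right)} + 50100 \sqrt{2} \operatorname{atan}{\left(\frac{\sqrt{2} s}{2} \right)} - 136620}{326700 s - 980100}.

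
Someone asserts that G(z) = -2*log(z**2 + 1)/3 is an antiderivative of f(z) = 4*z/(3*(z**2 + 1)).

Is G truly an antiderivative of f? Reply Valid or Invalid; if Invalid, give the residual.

d/dz[G] = -4*z/(3*z**2 + 3)
d/dz[G] - f(z) = -8*z/(3*z**2 + 3) != 0.

Invalid: d/dz[G] - f = -8*z/(3*z**2 + 3), which is not 0.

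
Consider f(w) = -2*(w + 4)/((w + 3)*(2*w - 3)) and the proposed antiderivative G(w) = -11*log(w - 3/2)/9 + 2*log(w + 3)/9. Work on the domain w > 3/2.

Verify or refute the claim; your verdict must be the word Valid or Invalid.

d/dw[G] = (-2*w - 8)/(2*w**2 + 3*w - 9)
This equals f(w) exactly, so the claim holds.

Valid: G'(w) = f(w).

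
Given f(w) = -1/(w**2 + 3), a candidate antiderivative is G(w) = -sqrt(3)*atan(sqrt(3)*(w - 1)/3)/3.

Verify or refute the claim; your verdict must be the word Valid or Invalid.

d/dw[G] = -1/(w**2 - 2*w + 4)
d/dw[G] - f(w) = (1 - 2*w)/(w**4 - 2*w**3 + 7*w**2 - 6*w + 12) != 0.

Invalid: d/dw[G] - f = (1 - 2*w)/(w**4 - 2*w**3 + 7*w**2 - 6*w + 12), which is not 0.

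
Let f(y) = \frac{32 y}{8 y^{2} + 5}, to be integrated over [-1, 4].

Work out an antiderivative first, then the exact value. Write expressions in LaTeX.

Antiderivative: F(y) = 2 \log{\left(4 y^{2} + \frac{5}{2} \right)}; value = - 2 \log{\left(\frac{13}{2} \right)} + 2 \log{\left(\frac{133}{2} \right)}

f matches the chain-rule pattern g'(h)*h' with inner function h(y) = 4 y^{2} + \frac{5}{2}; substituting u = h(y) collapses the integral.
F(y) = 2 \log{\left(4 y^{2} + \frac{5}{2} \right)} is an antiderivative of f.
Check: d/dy[2 \log{\left(4 y^{2} + \frac{5}{2} \right)}] = \frac{32 y}{8 y^{2} + 5} = f(y).
F(4) = 2 \log{\left(\frac{133}{2} \right)}; F(-1) = 2 \log{\left(\frac{13}{2} \right)}.
Integral = F(4) - F(-1) = - 2 \log{\left(\frac{13}{2} \right)} + 2 \log{\left(\frac{133}{2} \right)}.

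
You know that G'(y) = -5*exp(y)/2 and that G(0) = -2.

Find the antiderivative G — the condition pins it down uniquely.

A first test for any G(y): its y-derivative must equal the given G'(y).
A general antiderivative is -5*exp(y)/2 + C.
The condition gives C = -2 - (-5/2) = 1/2.
So G(y) = (1 - 5*exp(y))/2.
Check: d/dy[(1 - 5*exp(y))/2] = -5*exp(y)/2 = G'(y).

G(y) = (1 - 5*exp(y))/2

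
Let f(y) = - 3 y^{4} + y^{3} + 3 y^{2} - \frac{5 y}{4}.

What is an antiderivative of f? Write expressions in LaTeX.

The integrand splits into summands that can be handled one at a time.
Check: d/dy[\frac{y^{2} \left(- 24 y^{3} + 10 y^{2} + 40 y - 25\right)}{40}] = - 3 y^{4} + y^{3} + 3 y^{2} - \frac{5 y}{4} = f(y).

An antiderivative is F(y) = \frac{y^{2} \left(- 24 y^{3} + 10 y^{2} + 40 y - 25\right)}{40}.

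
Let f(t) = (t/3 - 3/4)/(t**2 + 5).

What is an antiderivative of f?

Any candidate F(t) must reproduce f(t) exactly when differentiated.
Check: d/dt[log(t**2 + 5)/6 - 3*sqrt(5)*atan(sqrt(5)*t/5)/20] = (4*t - 9)/(12*t**2 + 60), which equals f(t).

An antiderivative is F(t) = log(t**2 + 5)/6 - 3*sqrt(5)*atan(sqrt(5)*t/5)/20.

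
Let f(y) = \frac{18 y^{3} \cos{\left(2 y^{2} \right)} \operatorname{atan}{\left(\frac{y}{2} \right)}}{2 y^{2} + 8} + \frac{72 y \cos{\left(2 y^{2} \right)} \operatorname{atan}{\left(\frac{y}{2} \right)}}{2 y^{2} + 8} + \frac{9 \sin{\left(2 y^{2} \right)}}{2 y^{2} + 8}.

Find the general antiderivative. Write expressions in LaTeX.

f has the shape u'v + uv' for u = \frac{9 \operatorname{atan}{\left(\frac{y}{2} \right)}}{4} and v = \sin{\left(2 y^{2} \right)} — it is the derivative of the product u*v.
Check: d/dy[\frac{9 \sin{\left(2 y^{2} \right)} \operatorname{atan}{\left(\frac{y}{2} \right)}}{4}] = \frac{18 y^{3} \cos{\left(2 y^{2} \right)} \operatorname{atan}{\left(\frac{y}{2} \right)} + 72 y \cos{\left(2 y^{2} \right)} \operatorname{atan}{\left(\frac{y}{2} \right)} + 9 \sin{\left(2 y^{2} \right)}}{2 y^{2} + 8}, which equals f(y).

F(y) = \frac{9 \sin{\left(2 y^{2} \right)} \operatorname{atan}{\left(\frac{y}{2} \right)}}{4} + C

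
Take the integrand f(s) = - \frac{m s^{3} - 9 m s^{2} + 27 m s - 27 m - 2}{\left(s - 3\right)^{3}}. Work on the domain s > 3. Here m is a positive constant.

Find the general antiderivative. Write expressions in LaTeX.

F(s) = - m s - \frac{1}{\left(s - 3\right)^{2}} + C

Differentiate the proposed F(s) back; it has to land on f(s) exactly.
Check: d/ds[- m s - \frac{1}{\left(s - 3\right)^{2}}] = \frac{- m s^{3} + 9 m s^{2} - 27 m s + 27 m + 2}{s^{3} - 9 s^{2} + 27 s - 27}, which equals f(s).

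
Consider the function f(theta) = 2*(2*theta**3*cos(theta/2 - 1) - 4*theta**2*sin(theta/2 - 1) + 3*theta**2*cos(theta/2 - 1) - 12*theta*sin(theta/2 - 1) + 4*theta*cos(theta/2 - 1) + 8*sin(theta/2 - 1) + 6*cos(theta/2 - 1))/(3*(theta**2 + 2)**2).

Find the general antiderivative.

Check any antiderivative F(theta) by computing F'(theta) and comparing it with f(theta).
Check: d/dtheta[-2*(-4*theta/3 - 2)*sin(theta/2 - 1)/(theta**2 + 2)] = (4*theta**3*cos(theta/2 - 1) - 8*theta**2*sin(theta/2 - 1) + 6*theta**2*cos(theta/2 - 1) - 24*theta*sin(theta/2 - 1) + 8*theta*cos(theta/2 - 1) + 16*sin(theta/2 - 1) + 12*cos(theta/2 - 1))/(3*theta**4 + 12*theta**2 + 12), which equals f(theta).

F(theta) = -2*(-4*theta/3 - 2)*sin(theta/2 - 1)/(theta**2 + 2) + C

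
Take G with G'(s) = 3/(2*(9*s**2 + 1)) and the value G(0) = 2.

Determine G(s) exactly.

G(s) = (atan(3*s) + 4)/2

Since d/ds undoes antidifferentiation here, G(s) must give back the stated G'(s).
A general antiderivative is atan(3*s)/2 + C.
The condition gives C = 2 - (0) = 2.
So G(s) = (atan(3*s) + 4)/2.
Check: d/ds[(atan(3*s) + 4)/2] = 3/(18*s**2 + 2), which equals G'(s).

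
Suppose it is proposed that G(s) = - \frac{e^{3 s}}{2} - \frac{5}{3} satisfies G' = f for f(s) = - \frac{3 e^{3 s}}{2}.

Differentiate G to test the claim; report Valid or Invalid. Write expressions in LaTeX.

d/ds[G] = - \frac{3 e^{3 s}}{2}
This equals f(s) exactly, so the claim holds.

Valid: G'(s) = f(s).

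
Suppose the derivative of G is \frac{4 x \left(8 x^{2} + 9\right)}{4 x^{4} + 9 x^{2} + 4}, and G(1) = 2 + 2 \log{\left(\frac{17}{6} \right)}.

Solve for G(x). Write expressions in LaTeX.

G(x) = 2 \log{\left(4 x^{4} + 9 x^{2} + 4 \right)} - 2 \log{\left(6 \right)} + 2

The substitution u = \frac{2 x^{4}}{3} + \frac{3 x^{2}}{2} + \frac{2}{3} works: G'(x) is exactly (dG/du)*(du/dx) for that inner function.
A general antiderivative is 2 \log{\left(\frac{2 x^{4}}{3} + \frac{3 x^{2}}{2} + \frac{2}{3} \right)} + C.
The condition gives C = 2 + 2 \log{\left(\frac{17}{6} \right)} - (2 \log{\left(\frac{17}{6} \right)}) = 2.
So G(x) = 2 \log{\left(4 x^{4} + 9 x^{2} + 4 \right)} - 2 \log{\left(6 \right)} + 2.
Check: d/dx[2 \log{\left(4 x^{4} + 9 x^{2} + 4 \right)} - 2 \log{\left(6 \right)} + 2] = \frac{32 x^{3} + 36 x}{4 x^{4} + 9 x^{2} + 4}, which equals G'(x).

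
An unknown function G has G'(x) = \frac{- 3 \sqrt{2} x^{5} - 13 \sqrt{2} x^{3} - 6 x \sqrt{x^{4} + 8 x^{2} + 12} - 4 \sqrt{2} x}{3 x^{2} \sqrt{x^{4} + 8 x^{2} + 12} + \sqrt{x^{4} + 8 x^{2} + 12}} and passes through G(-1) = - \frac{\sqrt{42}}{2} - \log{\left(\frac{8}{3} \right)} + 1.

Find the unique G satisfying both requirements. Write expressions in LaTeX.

G(x) = - \sqrt{\frac{x^{4}}{2} + 4 x^{2} + 6} - \log{\left(2 x^{2} + \frac{2}{3} \right)} + 1

Any candidate G(x) must reproduce the stated G'(x) exactly.
A general antiderivative is - \sqrt{\frac{x^{4}}{2} + 4 x^{2} + 6} - \log{\left(2 x^{2} + \frac{2}{3} \right)} + C.
The condition gives C = - \frac{\sqrt{42}}{2} - \log{\left(\frac{8}{3} \right)} + 1 - (- \frac{\sqrt{42}}{2} - \log{\left(\frac{8}{3} \right)}) = 1.
So G(x) = - \sqrt{\frac{x^{4}}{2} + 4 x^{2} + 6} - \log{\left(2 x^{2} + \frac{2}{3} \right)} + 1.
Check: d/dx[- \sqrt{\frac{x^{4}}{2} + 4 x^{2} + 6} - \log{\left(2 x^{2} + \frac{2}{3} \right)} + 1] = \frac{- 3 \sqrt{2} x^{5} - 13 \sqrt{2} x^{3} - 6 x \sqrt{x^{4} + 8 x^{2} + 12} - 4 \sqrt{2} x}{3 x^{2} \sqrt{x^{4} + 8 x^{2} + 12} + \sqrt{x^{4} + 8 x^{2} + 12}} = G'(x).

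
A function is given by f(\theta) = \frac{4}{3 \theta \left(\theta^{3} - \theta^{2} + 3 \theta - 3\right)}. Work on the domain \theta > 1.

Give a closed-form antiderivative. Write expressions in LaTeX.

An antiderivative is F(\theta) = - \frac{4 \log{\left(\theta \right)}}{9} + \frac{\log{\left(\theta - 1 \right)}}{3} + \frac{\log{\left(\theta^{2} + 3 \right)}}{18} - \frac{\sqrt{3} \operatorname{atan}{\left(\frac{\sqrt{3} \theta}{3} \right)}}{9}.

Factor the denominator (3 \theta \left(\theta - 1\right) \left(\theta^{2} + 3\right)) and decompose: f = \frac{\theta - 3}{9 \left(\theta^{2} + 3\right)} + \frac{1}{3 \left(\theta - 1\right)} - \frac{4}{9 \theta}; each piece integrates to a log, atan, or power term.
Check: d/d\theta[- \frac{4 \log{\left(\theta \right)}}{9} + \frac{\log{\left(\theta - 1 \right)}}{3} + \frac{\log{\left(\theta^{2} + 3 \right)}}{18} - \frac{\sqrt{3} \operatorname{atan}{\left(\frac{\sqrt{3} \theta}{3} \right)}}{9}] = \frac{4}{3 \theta^{4} - 3 \theta^{3} + 9 \theta^{2} - 9 \theta}, which equals f(\theta).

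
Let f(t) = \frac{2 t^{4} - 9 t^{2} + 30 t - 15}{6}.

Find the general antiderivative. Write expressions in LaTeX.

Differentiate the proposed F(t) back; it has to land on f(t) exactly.
Check: d/dt[\frac{t \left(2 t^{4} - 15 t^{2} + 75 t - 75\right)}{30}] = \frac{t^{4}}{3} - \frac{3 t^{2}}{2} + 5 t - \frac{5}{2}, which equals f(t).

F(t) = \frac{t \left(2 t^{4} - 15 t^{2} + 75 t - 75\right)}{30} + C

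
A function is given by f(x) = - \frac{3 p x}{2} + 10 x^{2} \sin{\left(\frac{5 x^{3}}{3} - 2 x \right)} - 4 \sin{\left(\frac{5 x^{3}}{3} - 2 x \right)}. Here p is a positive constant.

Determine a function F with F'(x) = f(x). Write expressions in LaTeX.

Integrate term by term and add the pieces.
Check: d/dx[- \frac{3 p x^{2}}{4} - 2 \cos{\left(\frac{5 x^{3}}{3} - 2 x \right)}] = - \frac{3 p x}{2} + 10 x^{2} \sin{\left(\frac{5 x^{3}}{3} - 2 x \right)} - 4 \sin{\left(\frac{5 x^{3}}{3} - 2 x \right)} = f(x).

An antiderivative is F(x) = - \frac{3 p x^{2}}{4} - 2 \cos{\left(\frac{5 x^{3}}{3} - 2 x \right)}.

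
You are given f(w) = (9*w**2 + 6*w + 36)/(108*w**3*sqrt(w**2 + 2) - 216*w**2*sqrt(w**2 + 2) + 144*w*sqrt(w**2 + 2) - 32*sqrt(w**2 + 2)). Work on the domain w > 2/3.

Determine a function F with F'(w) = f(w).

An antiderivative is F(w) = -3*sqrt(w**2 + 2)/(4*(3*w - 2)**2).

f has the shape u'v + uv' for u = -3/(4*(3*w - 2)**2) and v = sqrt(w**2 + 2) — it is the derivative of the product u*v.
Check: d/dw[-3*sqrt(w**2 + 2)/(4*(3*w - 2)**2)] = (9*w**2 + 6*w + 36)/(108*w**3*sqrt(w**2 + 2) - 216*w**2*sqrt(w**2 + 2) + 144*w*sqrt(w**2 + 2) - 32*sqrt(w**2 + 2)) = f(w).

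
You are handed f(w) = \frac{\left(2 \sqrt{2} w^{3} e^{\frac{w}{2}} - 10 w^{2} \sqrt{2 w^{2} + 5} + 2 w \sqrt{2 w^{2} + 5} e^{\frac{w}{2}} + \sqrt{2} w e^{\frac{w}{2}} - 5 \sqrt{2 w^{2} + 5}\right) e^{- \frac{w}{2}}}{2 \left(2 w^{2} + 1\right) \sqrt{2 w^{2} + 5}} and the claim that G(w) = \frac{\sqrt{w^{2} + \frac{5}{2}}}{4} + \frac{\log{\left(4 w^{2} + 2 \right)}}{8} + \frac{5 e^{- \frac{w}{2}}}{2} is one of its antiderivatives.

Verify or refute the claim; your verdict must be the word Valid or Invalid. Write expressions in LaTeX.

d/dw[G] = \frac{2 \sqrt{2} w^{3} e^{\frac{w}{2}} - 10 w^{2} \sqrt{2 w^{2} + 5} + 2 w \sqrt{2 w^{2} + 5} e^{\frac{w}{2}} + \sqrt{2} w e^{\frac{w}{2}} - 5 \sqrt{2 w^{2} + 5}}{8 w^{2} \sqrt{2 w^{2} + 5} e^{\frac{w}{2}} + 4 \sqrt{2 w^{2} + 5} e^{\frac{w}{2}}}
d/dw[G] - f(w) = \frac{20 w^{4} e^{\frac{w}{2}} - 2 \sqrt{2} w^{3} \sqrt{2 w^{2} + 5} e^{w} - 4 w^{3} e^{w} + 60 w^{2} e^{\frac{w}{2}} - \sqrt{2} w \sqrt{2 w^{2} + 5} e^{w} - 10 w e^{w} + 25 e^{\frac{w}{2}}}{16 w^{4} e^{w} + 48 w^{2} e^{w} + 20 e^{w}} != 0.

Invalid: d/dw[G] - f = \frac{20 w^{4} e^{\frac{w}{2}} - 2 \sqrt{2} w^{3} \sqrt{2 w^{2} + 5} e^{w} - 4 w^{3} e^{w} + 60 w^{2} e^{\frac{w}{2}} - \sqrt{2} w \sqrt{2 w^{2} + 5} e^{w} - 10 w e^{w} + 25 e^{\frac{w}{2}}}{16 w^{4} e^{w} + 48 w^{2} e^{w} + 20 e^{w}}, which is not 0.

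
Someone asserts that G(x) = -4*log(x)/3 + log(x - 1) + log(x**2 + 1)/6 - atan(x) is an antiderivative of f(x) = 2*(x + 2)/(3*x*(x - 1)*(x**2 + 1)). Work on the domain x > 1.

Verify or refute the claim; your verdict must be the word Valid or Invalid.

d/dx[G] = (2*x + 4)/(3*x**4 - 3*x**3 + 3*x**2 - 3*x)
This equals f(x) exactly, so the claim holds.

Valid: G'(x) = f(x).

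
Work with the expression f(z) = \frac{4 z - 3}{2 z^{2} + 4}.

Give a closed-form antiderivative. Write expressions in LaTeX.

A candidate is checked by its d/dz: the result must match f(z).
Check: d/dz[\log{\left(z^{2} + 2 \right)} - \frac{3 \sqrt{2} \operatorname{atan}{\left(\frac{\sqrt{2} z}{2} \right)}}{4}] = \frac{4 z - 3}{2 z^{2} + 4} = f(z).

An antiderivative is F(z) = \log{\left(z^{2} + 2 \right)} - \frac{3 \sqrt{2} \operatorname{atan}{\left(\frac{\sqrt{2} z}{2} \right)}}{4}.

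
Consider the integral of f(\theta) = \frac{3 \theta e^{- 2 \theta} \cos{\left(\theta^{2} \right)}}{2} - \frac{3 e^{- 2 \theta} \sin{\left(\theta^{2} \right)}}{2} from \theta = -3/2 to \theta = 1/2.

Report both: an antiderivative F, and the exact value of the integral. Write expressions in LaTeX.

Antiderivative: F(\theta) = \frac{3 e^{- 2 \theta} \sin{\left(\theta^{2} \right)}}{4}; value = - \frac{3 e^{3} \sin{\left(\frac{9}{4} \right)}}{4} + \frac{3 \sin{\left(\frac{1}{4} \right)}}{4 e}

f has the shape u'v + uv' for u = \frac{3 e^{- 2 \theta}}{4} and v = \sin{\left(\theta^{2} \right)} — it is the derivative of the product u*v.
F(\theta) = \frac{3 e^{- 2 \theta} \sin{\left(\theta^{2} \right)}}{4} is an antiderivative of f.
Check: d/d\theta[\frac{3 e^{- 2 \theta} \sin{\left(\theta^{2} \right)}}{4}] = \frac{\left(3 \theta \cos{\left(\theta^{2} \right)} - 3 \sin{\left(\theta^{2} \right)}\right) e^{- 2 \theta}}{2}, which equals f(\theta).
F(1/2) = \frac{3 \sin{\left(\frac{1}{4} \right)}}{4 e}; F(-3/2) = \frac{3 e^{3} \sin{\left(\frac{9}{4} \right)}}{4}.
Integral = F(1/2) - F(-3/2) = - \frac{3 e^{3} \sin{\left(\frac{9}{4} \right)}}{4} + \frac{3 \sin{\left(\frac{1}{4} \right)}}{4 e}.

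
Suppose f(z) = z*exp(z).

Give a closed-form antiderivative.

Recognize the product-rule pattern: f = u'v + uv' with u = z - 1, v = exp(z), so integration by parts undoes it.
Check: d/dz[z*exp(z) - exp(z)] = z*exp(z) = f(z).

An antiderivative is F(z) = z*exp(z) - exp(z).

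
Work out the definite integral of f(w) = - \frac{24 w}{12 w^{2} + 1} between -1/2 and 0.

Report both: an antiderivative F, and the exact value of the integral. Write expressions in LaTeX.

Antiderivative: F(w) = - \log{\left(4 w^{2} + \frac{1}{3} \right)}; value = \log{\left(\frac{4}{3} \right)} + \log{\left(3 \right)}

f matches the chain-rule pattern g'(h)*h' with inner function h(w) = 4 w^{2} + \frac{1}{3}; substituting u = h(w) collapses the integral.
F(w) = - \log{\left(4 w^{2} + \frac{1}{3} \right)} is an antiderivative of f.
Check: d/dw[- \log{\left(4 w^{2} + \frac{1}{3} \right)}] = - \frac{24 w}{12 w^{2} + 1} = f(w).
F(0) = \log{\left(3 \right)}; F(-1/2) = - \log{\left(\frac{4}{3} \right)}.
Integral = F(0) - F(-1/2) = \log{\left(\frac{4}{3} \right)} + \log{\left(3 \right)}.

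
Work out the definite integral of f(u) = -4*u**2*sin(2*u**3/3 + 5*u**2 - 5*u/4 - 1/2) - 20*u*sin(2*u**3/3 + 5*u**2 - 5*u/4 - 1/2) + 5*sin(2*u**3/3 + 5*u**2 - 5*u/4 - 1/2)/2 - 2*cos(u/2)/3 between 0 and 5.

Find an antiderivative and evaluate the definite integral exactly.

Integrate term by term and add the pieces.
F(u) = 2*(-2*sin(u/2) + 3*cos(2*u**3/3 + 5*u**2 - 5*u/4 - 1/2))/3 is an antiderivative of f.
Check: d/du[2*(-2*sin(u/2) + 3*cos(2*u**3/3 + 5*u**2 - 5*u/4 - 1/2))/3] = -4*u**2*sin(2*u**3/3 + 5*u**2 - 5*u/4 - 1/2) - 20*u*sin(2*u**3/3 + 5*u**2 - 5*u/4 - 1/2) + 5*sin(2*u**3/3 + 5*u**2 - 5*u/4 - 1/2)/2 - 2*cos(u/2)/3 = f(u).
F(5) = -4*sin(5/2)/3 + 2*cos(2419/12); F(0) = 2*cos(1/2).
Integral = F(5) - F(0) = -2*cos(1/2) - 4*sin(5/2)/3 + 2*cos(2419/12).

Antiderivative: F(u) = 2*(-2*sin(u/2) + 3*cos(2*u**3/3 + 5*u**2 - 5*u/4 - 1/2))/3; value = -2*cos(1/2) - 4*sin(5/2)/3 + 2*cos(2419/12)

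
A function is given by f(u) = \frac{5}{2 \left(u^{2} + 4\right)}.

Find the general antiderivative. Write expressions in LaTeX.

Any candidate F(u) must reproduce f(u) exactly when differentiated.
Check: d/du[\frac{5 \operatorname{atan}{\left(\frac{u}{2} \right)}}{4}] = \frac{5}{2 u^{2} + 8}, which equals f(u).

F(u) = \frac{5 \operatorname{atan}{\left(\frac{u}{2} \right)}}{4} + C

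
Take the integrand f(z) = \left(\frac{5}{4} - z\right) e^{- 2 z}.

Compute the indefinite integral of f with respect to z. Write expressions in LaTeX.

f has the shape u'v + uv' for u = \frac{z}{2} - \frac{3}{8} and v = e^{- 2 z} — it is the derivative of the product u*v.
Check: d/dz[\frac{\left(4 z - 3\right) e^{- 2 z}}{8}] = \frac{\left(5 - 4 z\right) e^{- 2 z}}{4}, which equals f(z).

F(z) = \frac{\left(4 z - 3\right) e^{- 2 z}}{8} + C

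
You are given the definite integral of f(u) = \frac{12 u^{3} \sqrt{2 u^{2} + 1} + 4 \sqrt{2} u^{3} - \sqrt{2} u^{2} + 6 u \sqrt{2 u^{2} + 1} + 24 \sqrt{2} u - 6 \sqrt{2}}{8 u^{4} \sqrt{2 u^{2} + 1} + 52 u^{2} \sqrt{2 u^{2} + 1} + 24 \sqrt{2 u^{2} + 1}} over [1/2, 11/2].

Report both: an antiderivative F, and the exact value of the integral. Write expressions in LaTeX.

For F(u) to be correct the identity F'(u) - f(u) = 0 must hold.
F(u) = - \frac{u \sqrt{u^{2} + \frac{1}{2}}}{4 u^{2} + 2} - \frac{2 \sqrt{u^{2} + \frac{1}{2}}}{4 u^{2} + 2} + \frac{3 \log{\left(u^{2} + 6 \right)}}{4} is an antiderivative of f.
Check: d/du[- \frac{u \sqrt{u^{2} + \frac{1}{2}}}{4 u^{2} + 2} - \frac{2 \sqrt{u^{2} + \frac{1}{2}}}{4 u^{2} + 2} + \frac{3 \log{\left(u^{2} + 6 \right)}}{4}] = \frac{12 u^{3} \sqrt{2 u^{2} + 1} + 4 \sqrt{2} u^{3} - \sqrt{2} u^{2} + 6 u \sqrt{2 u^{2} + 1} + 24 \sqrt{2} u - 6 \sqrt{2}}{8 u^{4} \sqrt{2 u^{2} + 1} + 52 u^{2} \sqrt{2 u^{2} + 1} + 24 \sqrt{2 u^{2} + 1}} = f(u).
F(11/2) = - \frac{5 \sqrt{123}}{164} + \frac{3 \log{\left(\frac{145}{4} \right)}}{4}; F(1/2) = - \frac{5 \sqrt{3}}{12} + \frac{3 \log{\left(\frac{25}{4} \right)}}{4}.
Integral = F(11/2) - F(1/2) = - \frac{3 \log{\left(\frac{25}{4} \right)}}{4} - \frac{5 \sqrt{123}}{164} + \frac{5 \sqrt{3}}{12} + \frac{3 \log{\left(\frac{145}{4} \right)}}{4}.

Antiderivative: F(u) = - \frac{u \sqrt{u^{2} + \frac{1}{2}}}{4 u^{2} + 2} - \frac{2 \sqrt{u^{2} + \frac{1}{2}}}{4 u^{2} + 2} + \frac{3 \log{\left(u^{2} + 6 \right)}}{4}; value = - \frac{3 \log{\left(\frac{25}{4} \right)}}{4} - \frac{5 \sqrt{123}}{164} + \frac{5 \sqrt{3}}{12} + \frac{3 \log{\left(\frac{145}{4} \right)}}{4}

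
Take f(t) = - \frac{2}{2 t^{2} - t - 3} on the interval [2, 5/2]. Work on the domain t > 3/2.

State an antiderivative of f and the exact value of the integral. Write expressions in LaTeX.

Factor the denominator (\left(t + 1\right) \left(2 t - 3\right)) and decompose: f = - \frac{4}{5 \left(2 t - 3\right)} + \frac{2}{5 \left(t + 1\right)}; each piece integrates to a log, atan, or power term.
F(t) = - \frac{2 \log{\left(t - \frac{3}{2} \right)}}{5} + \frac{2 \log{\left(t + 1 \right)}}{5} is an antiderivative of f.
Check: d/dt[- \frac{2 \log{\left(t - \frac{3}{2} \right)}}{5} + \frac{2 \log{\left(t + 1 \right)}}{5}] = - \frac{2}{2 t^{2} - t - 3} = f(t).
F(5/2) = \frac{2 \log{\left(\frac{7}{2} \right)}}{5}; F(2) = \frac{2 \log{\left(2 \right)}}{5} + \frac{2 \log{\left(3 \right)}}{5}.
Integral = F(5/2) - F(2) = - \frac{2 \log{\left(3 \right)}}{5} - \frac{2 \log{\left(2 \right)}}{5} + \frac{2 \log{\left(\frac{7}{2} \right)}}{5}.

Antiderivative: F(t) = - \frac{2 \log{\left(t - \frac{3}{2} \right)}}{5} + \frac{2 \log{\left(t + 1 \right)}}{5}; value = - \frac{2 \log{\left(3 \right)}}{5} - \frac{2 \log{\left(2 \right)}}{5} + \frac{2 \log{\left(\frac{7}{2} \right)}}{5}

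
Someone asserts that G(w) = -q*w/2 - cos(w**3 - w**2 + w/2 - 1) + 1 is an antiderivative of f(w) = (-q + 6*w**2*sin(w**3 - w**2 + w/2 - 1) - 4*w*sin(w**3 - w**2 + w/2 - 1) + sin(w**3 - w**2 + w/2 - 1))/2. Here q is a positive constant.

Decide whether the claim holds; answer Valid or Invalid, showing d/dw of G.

Valid - differentiating G returns exactly f.

d/dw[G] = -q/2 + 3*w**2*sin(w**3 - w**2 + w/2 - 1) - 2*w*sin(w**3 - w**2 + w/2 - 1) + sin(w**3 - w**2 + w/2 - 1)/2
This equals f(w) exactly, so the claim holds.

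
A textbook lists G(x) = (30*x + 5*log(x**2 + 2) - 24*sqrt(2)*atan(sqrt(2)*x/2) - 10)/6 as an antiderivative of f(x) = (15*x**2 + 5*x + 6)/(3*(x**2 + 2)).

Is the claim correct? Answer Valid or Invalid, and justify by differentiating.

d/dx[G] = (15*x**2 + 5*x + 6)/(3*x**2 + 6)
This equals f(x) exactly, so the claim holds.

Valid - the claim checks out under differentiation.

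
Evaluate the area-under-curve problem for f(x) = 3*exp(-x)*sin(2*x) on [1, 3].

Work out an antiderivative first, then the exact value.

An antiderivative F(x) passes only if d/dx[F] lands on f(x) exactly.
F(x) = -3*exp(-x)*sin(2*x)/5 - 6*exp(-x)*cos(2*x)/5 is an antiderivative of f.
Check: d/dx[-3*exp(-x)*sin(2*x)/5 - 6*exp(-x)*cos(2*x)/5] = 3*exp(-x)*sin(2*x) = f(x).
F(3) = -6*exp(-3)*cos(6)/5 - 3*exp(-3)*sin(6)/5; F(1) = -3*exp(-1)*sin(2)/5 - 6*exp(-1)*cos(2)/5.
Integral = F(3) - F(1) = 6*exp(-1)*cos(2)/5 - 6*exp(-3)*cos(6)/5 - 3*exp(-3)*sin(6)/5 + 3*exp(-1)*sin(2)/5.

Antiderivative: F(x) = -3*exp(-x)*sin(2*x)/5 - 6*exp(-x)*cos(2*x)/5; value = 6*exp(-1)*cos(2)/5 - 6*exp(-3)*cos(6)/5 - 3*exp(-3)*sin(6)/5 + 3*exp(-1)*sin(2)/5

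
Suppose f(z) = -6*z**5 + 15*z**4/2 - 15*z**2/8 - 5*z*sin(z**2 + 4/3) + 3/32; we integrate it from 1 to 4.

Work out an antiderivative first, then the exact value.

Antiderivative: F(z) = -z**6 + 3*z**5/2 - 5*z**3/8 + 3*z/32 + 5*cos(z**2 + 4/3)/2; value = -83187/32 + 5*cos(52/3)/2 - 5*cos(7/3)/2

The integrand splits into summands that can be handled one at a time.
F(z) = -z**6 + 3*z**5/2 - 5*z**3/8 + 3*z/32 + 5*cos(z**2 + 4/3)/2 is an antiderivative of f.
Check: d/dz[-z**6 + 3*z**5/2 - 5*z**3/8 + 3*z/32 + 5*cos(z**2 + 4/3)/2] = -6*z**5 + 15*z**4/2 - 15*z**2/8 - 5*z*sin(z**2 + 4/3) + 3/32 = f(z).
F(4) = -20797/8 + 5*cos(52/3)/2; F(1) = 5*cos(7/3)/2 - 1/32.
Integral = F(4) - F(1) = -83187/32 + 5*cos(52/3)/2 - 5*cos(7/3)/2.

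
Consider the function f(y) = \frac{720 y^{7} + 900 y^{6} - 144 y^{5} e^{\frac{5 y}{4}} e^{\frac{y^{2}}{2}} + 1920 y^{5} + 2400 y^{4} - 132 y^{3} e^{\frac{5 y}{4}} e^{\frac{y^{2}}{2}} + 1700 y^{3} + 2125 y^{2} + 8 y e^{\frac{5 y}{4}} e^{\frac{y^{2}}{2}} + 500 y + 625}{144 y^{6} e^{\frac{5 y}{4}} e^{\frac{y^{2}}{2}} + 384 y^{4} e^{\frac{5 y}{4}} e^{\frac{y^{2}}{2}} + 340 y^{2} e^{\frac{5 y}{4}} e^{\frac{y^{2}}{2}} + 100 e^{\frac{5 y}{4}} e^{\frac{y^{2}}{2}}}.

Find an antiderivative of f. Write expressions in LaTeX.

An antiderivative is F(y) = \frac{- 20 \left(6 y^{2} + 5\right) e^{- \frac{y^{2}}{2} - \frac{5 y}{4}} - 2 \left(6 y^{2} + 5\right) \log{\left(2 y^{2} + 2 \right)} - 9}{4 \left(6 y^{2} + 5\right)}.

Recover f(y) by differentiating a candidate F(y); any mismatch rules it out.
Check: d/dy[\frac{- 20 \left(6 y^{2} + 5\right) e^{- \frac{y^{2}}{2} - \frac{5 y}{4}} - 2 \left(6 y^{2} + 5\right) \log{\left(2 y^{2} + 2 \right)} - 9}{4 \left(6 y^{2} + 5\right)}] = \frac{720 y^{7} e^{\frac{5 y}{4}} e^{\frac{y^{2}}{2}} + 900 y^{6} e^{\frac{5 y}{4}} e^{\frac{y^{2}}{2}} + 1920 y^{5} e^{\frac{5 y}{4}} e^{\frac{y^{2}}{2}} - 144 y^{5} e^{\frac{5 y}{2}} e^{y^{2}} + 2400 y^{4} e^{\frac{5 y}{4}} e^{\frac{y^{2}}{2}} + 1700 y^{3} e^{\frac{5 y}{4}} e^{\frac{y^{2}}{2}} - 132 y^{3} e^{\frac{5 y}{2}} e^{y^{2}} + 2125 y^{2} e^{\frac{5 y}{4}} e^{\frac{y^{2}}{2}} + 500 y e^{\frac{5 y}{4}} e^{\frac{y^{2}}{2}} + 8 y e^{\frac{5 y}{2}} e^{y^{2}} + 625 e^{\frac{5 y}{4}} e^{\frac{y^{2}}{2}}}{144 y^{6} e^{\frac{5 y}{2}} e^{y^{2}} + 384 y^{4} e^{\frac{5 y}{2}} e^{y^{2}} + 340 y^{2} e^{\frac{5 y}{2}} e^{y^{2}} + 100 e^{\frac{5 y}{2}} e^{y^{2}}}, which equals f(y).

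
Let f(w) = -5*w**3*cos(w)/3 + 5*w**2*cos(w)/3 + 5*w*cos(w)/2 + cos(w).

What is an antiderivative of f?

The integrand splits into summands that can be handled one at a time.
Check: d/dw[-5*w**3*sin(w)/3 + 5*w**2*sin(w)/3 - 5*w**2*cos(w) + 25*w*sin(w)/2 + 10*w*cos(w)/3 - 7*sin(w)/3 + 25*cos(w)/2] = -5*w**3*cos(w)/3 + 5*w**2*cos(w)/3 + 5*w*cos(w)/2 + cos(w) = f(w).

An antiderivative is F(w) = -5*w**3*sin(w)/3 + 5*w**2*sin(w)/3 - 5*w**2*cos(w) + 25*w*sin(w)/2 + 10*w*cos(w)/3 - 7*sin(w)/3 + 25*cos(w)/2.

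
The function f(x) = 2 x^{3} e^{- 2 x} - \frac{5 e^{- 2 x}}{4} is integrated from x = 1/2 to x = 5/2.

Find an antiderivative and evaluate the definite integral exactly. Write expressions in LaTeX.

Antiderivative: F(x) = \frac{\left(- 8 x^{3} - 12 x^{2} - 12 x - 1\right) e^{- 2 x}}{8}; value = - \frac{231}{8 e^{5}} + \frac{11}{8 e}

Recognize the product-rule pattern: f = u'v + uv' with u = - x^{3} - \frac{3 x^{2}}{2} - \frac{3 x}{2} - \frac{1}{8}, v = e^{- 2 x}, so integration by parts undoes it.
F(x) = \frac{\left(- 8 x^{3} - 12 x^{2} - 12 x - 1\right) e^{- 2 x}}{8} is an antiderivative of f.
Check: d/dx[\frac{\left(- 8 x^{3} - 12 x^{2} - 12 x - 1\right) e^{- 2 x}}{8}] = \frac{\left(8 x^{3} - 5\right) e^{- 2 x}}{4}, which equals f(x).
F(5/2) = - \frac{231}{8 e^{5}}; F(1/2) = - \frac{11}{8 e}.
Integral = F(5/2) - F(1/2) = - \frac{231}{8 e^{5}} + \frac{11}{8 e}.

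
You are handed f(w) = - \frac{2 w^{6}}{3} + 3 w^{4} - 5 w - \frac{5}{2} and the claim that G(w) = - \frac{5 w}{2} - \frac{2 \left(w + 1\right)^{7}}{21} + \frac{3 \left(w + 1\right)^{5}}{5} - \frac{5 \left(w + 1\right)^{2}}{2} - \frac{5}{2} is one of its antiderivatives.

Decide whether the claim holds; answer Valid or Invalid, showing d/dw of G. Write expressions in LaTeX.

d/dw[G] = - \frac{2 w^{6}}{3} - 4 w^{5} - 7 w^{4} - \frac{4 w^{3}}{3} + 8 w^{2} + 3 w - \frac{31}{6}
d/dw[G] - f(w) = - 4 w^{5} - 10 w^{4} - \frac{4 w^{3}}{3} + 8 w^{2} + 8 w - \frac{8}{3} != 0.

Invalid: d/dw[G] - f = - 4 w^{5} - 10 w^{4} - \frac{4 w^{3}}{3} + 8 w^{2} + 8 w - \frac{8}{3}, which is not 0.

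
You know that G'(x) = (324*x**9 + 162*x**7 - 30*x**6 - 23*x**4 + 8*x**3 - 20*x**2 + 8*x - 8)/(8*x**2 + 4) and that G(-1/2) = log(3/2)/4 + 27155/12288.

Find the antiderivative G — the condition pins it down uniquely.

Differentiate the proposed G(x) back; it has to land on the given G'(x).
A general antiderivative is 81*x**8/16 - 3*x**5/4 - x**3/3 + x**2/2 - 2*x + log(2*x**2 + 1)/4 + C.
The condition gives C = log(3/2)/4 + 27155/12288 - (log(3/2)/4 + 14867/12288) = 1.
So G(x) = (243*x**8 - 36*x**5 - 16*x**3 + 24*x**2 - 96*x + 12*log(2*x**2 + 1) + 48)/48.
Check: d/dx[(243*x**8 - 36*x**5 - 16*x**3 + 24*x**2 - 96*x + 12*log(2*x**2 + 1) + 48)/48] = (324*x**9 + 162*x**7 - 30*x**6 - 23*x**4 + 8*x**3 - 20*x**2 + 8*x - 8)/(8*x**2 + 4) = G'(x).

G(x) = (243*x**8 - 36*x**5 - 16*x**3 + 24*x**2 - 96*x + 12*log(2*x**2 + 1) + 48)/48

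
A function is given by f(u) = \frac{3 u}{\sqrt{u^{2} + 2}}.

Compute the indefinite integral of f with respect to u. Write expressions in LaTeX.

F(u) = 3 \sqrt{u^{2} + 2} + C

f matches the chain-rule pattern g'(h)*h' with inner function h(u) = u^{2} + 2; substituting w = h(u) collapses the integral.
Check: d/du[3 \sqrt{u^{2} + 2}] = \frac{3 u}{\sqrt{u^{2} + 2}} = f(u).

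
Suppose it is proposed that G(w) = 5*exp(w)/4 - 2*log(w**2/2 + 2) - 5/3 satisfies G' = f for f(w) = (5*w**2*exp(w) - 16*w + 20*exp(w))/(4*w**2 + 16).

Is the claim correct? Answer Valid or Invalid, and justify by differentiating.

Valid - differentiating G returns exactly f.

d/dw[G] = (5*w**2*exp(w) - 16*w + 20*exp(w))/(4*w**2 + 16)
This equals f(w) exactly, so the claim holds.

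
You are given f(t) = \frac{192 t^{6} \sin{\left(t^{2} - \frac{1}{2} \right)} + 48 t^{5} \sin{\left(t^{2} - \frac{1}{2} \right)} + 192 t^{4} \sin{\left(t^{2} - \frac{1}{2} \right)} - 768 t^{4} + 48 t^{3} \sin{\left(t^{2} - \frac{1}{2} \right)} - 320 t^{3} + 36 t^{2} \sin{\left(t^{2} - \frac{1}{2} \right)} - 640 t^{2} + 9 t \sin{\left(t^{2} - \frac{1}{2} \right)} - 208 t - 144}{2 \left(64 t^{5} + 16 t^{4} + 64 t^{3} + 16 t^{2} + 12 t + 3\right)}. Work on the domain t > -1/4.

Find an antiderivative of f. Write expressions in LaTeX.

A first test for any F(t): its t-derivative must equal f(t) identically.
Check: d/dt[- 4 \log{\left(4 t + 1 \right)} - \log{\left(4 t^{2} + 3 \right)} - \frac{3 \cos{\left(t^{2} - \frac{1}{2} \right)}}{4} - 4 \operatorname{atan}{\left(2 t \right)}] = \frac{192 t^{6} \sin{\left(t^{2} - \frac{1}{2} \right)} + 48 t^{5} \sin{\left(t^{2} - \frac{1}{2} \right)} + 192 t^{4} \sin{\left(t^{2} - \frac{1}{2} \right)} - 768 t^{4} + 48 t^{3} \sin{\left(t^{2} - \frac{1}{2} \right)} - 320 t^{3} + 36 t^{2} \sin{\left(t^{2} - \frac{1}{2} \right)} - 640 t^{2} + 9 t \sin{\left(t^{2} - \frac{1}{2} \right)} - 208 t - 144}{128 t^{5} + 32 t^{4} + 128 t^{3} + 32 t^{2} + 24 t + 6}, which equals f(t).

An antiderivative is F(t) = - 4 \log{\left(4 t + 1 \right)} - \log{\left(4 t^{2} + 3 \right)} - \frac{3 \cos{\left(t^{2} - \frac{1}{2} \right)}}{4} - 4 \operatorname{atan}{\left(2 t \right)}.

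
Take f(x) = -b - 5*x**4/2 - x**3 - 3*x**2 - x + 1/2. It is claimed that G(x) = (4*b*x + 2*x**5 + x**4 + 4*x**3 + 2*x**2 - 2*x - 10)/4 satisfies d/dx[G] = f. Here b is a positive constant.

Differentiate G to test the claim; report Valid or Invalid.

d/dx[G] = b + 5*x**4/2 + x**3 + 3*x**2 + x - 1/2
d/dx[G] - f(x) = 2*b + 5*x**4 + 2*x**3 + 6*x**2 + 2*x - 1 != 0.

Invalid: d/dx[G] - f = 2*b + 5*x**4 + 2*x**3 + 6*x**2 + 2*x - 1, which is not 0.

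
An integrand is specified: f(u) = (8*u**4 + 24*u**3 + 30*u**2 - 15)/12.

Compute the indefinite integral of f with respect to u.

Any candidate F(u) must reproduce f(u) exactly when differentiated.
Check: d/du[2*u**5/15 + u**4/2 + 5*u**3/6 - 5*u/4] = 2*u**4/3 + 2*u**3 + 5*u**2/2 - 5/4, which equals f(u).

F(u) = 2*u**5/15 + u**4/2 + 5*u**3/6 - 5*u/4 + C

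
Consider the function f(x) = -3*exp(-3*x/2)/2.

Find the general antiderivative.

F(x) = exp(-3*x/2) + C

Any candidate F(x) must reproduce f(x) exactly when differentiated.
Check: d/dx[exp(-3*x/2)] = -3*exp(-3*x/2)/2 = f(x).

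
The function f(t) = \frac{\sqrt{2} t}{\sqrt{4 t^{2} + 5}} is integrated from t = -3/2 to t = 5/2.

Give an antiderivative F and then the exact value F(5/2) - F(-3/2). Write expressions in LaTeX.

Antiderivative: F(t) = \frac{\sqrt{2} \sqrt{4 t^{2} + 5}}{4}; value = - \frac{\sqrt{7}}{2} + \frac{\sqrt{15}}{2}

f matches the chain-rule pattern g'(h)*h' with inner function h(t) = 2 t^{2} + \frac{5}{2}; substituting u = h(t) collapses the integral.
F(t) = \frac{\sqrt{2} \sqrt{4 t^{2} + 5}}{4} is an antiderivative of f.
Check: d/dt[\frac{\sqrt{2} \sqrt{4 t^{2} + 5}}{4}] = \frac{\sqrt{2} t}{\sqrt{4 t^{2} + 5}} = f(t).
F(5/2) = \frac{\sqrt{15}}{2}; F(-3/2) = \frac{\sqrt{7}}{2}.
Integral = F(5/2) - F(-3/2) = - \frac{\sqrt{7}}{2} + \frac{\sqrt{15}}{2}.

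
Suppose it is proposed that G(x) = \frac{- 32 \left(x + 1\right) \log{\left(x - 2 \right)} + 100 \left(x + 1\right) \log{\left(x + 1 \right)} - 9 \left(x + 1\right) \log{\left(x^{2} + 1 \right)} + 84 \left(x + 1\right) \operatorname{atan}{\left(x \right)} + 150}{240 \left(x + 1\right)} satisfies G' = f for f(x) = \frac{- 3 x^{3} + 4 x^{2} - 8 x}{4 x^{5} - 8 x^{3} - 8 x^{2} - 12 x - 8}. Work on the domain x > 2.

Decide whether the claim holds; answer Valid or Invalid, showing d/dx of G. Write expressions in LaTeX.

d/dx[G] = \frac{5 x^{4} - 23 x^{3} + 19 x^{2} - 53 x - 10}{24 x^{5} - 48 x^{3} - 48 x^{2} - 72 x - 48}
d/dx[G] - f(x) = \frac{5}{24 x + 24} != 0.

Invalid: d/dx[G] - f = \frac{5}{24 x + 24}, which is not 0.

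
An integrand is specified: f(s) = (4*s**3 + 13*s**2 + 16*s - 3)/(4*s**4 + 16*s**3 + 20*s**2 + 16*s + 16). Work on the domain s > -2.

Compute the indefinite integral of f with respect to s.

F(s) = (2*s*log(s**2 + 1) - 2*s*log(2) + 4*log(s**2 + 1) - 4*log(2) + 3)/(4*s + 8) + C

A candidate is checked by its d/ds: the result must match f(s).
Check: d/ds[(2*s*log(s**2 + 1) - 2*s*log(2) + 4*log(s**2 + 1) - 4*log(2) + 3)/(4*s + 8)] = (4*s**3 + 13*s**2 + 16*s - 3)/(4*s**4 + 16*s**3 + 20*s**2 + 16*s + 16) = f(s).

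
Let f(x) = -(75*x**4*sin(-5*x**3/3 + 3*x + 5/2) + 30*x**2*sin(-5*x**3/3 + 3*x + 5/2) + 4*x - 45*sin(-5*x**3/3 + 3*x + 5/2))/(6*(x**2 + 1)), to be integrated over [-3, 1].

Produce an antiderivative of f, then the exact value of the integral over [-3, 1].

Antiderivative: F(x) = -(2*log(x**2 + 1) + 15*cos(-5*x**3/3 + 3*x + 5/2))/6; value = -log(2)/3 + log(10)/3 + 5*cos(77/2)/2 - 5*cos(23/6)/2

Since d/dx undoes antidifferentiation here, F'(x) = f(x) is required of F(x).
F(x) = -(2*log(x**2 + 1) + 15*cos(-5*x**3/3 + 3*x + 5/2))/6 is an antiderivative of f.
Check: d/dx[-(2*log(x**2 + 1) + 15*cos(-5*x**3/3 + 3*x + 5/2))/6] = (-75*x**4*sin(-5*x**3/3 + 3*x + 5/2) - 30*x**2*sin(-5*x**3/3 + 3*x + 5/2) - 4*x + 45*sin(-5*x**3/3 + 3*x + 5/2))/(6*x**2 + 6), which equals f(x).
F(1) = -log(2)/3 - 5*cos(23/6)/2; F(-3) = -5*cos(77/2)/2 - log(10)/3.
Integral = F(1) - F(-3) = -log(2)/3 + log(10)/3 + 5*cos(77/2)/2 - 5*cos(23/6)/2.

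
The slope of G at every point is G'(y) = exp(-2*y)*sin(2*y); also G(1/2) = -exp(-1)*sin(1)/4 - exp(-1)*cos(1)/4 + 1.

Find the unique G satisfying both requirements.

G(y) = 1 - exp(-2*y)*sin(2*y)/4 - exp(-2*y)*cos(2*y)/4

A candidate passes only if d/dy[G] lands on the given G'(y) exactly.
A general antiderivative is -exp(-2*y)*sin(2*y)/4 - exp(-2*y)*cos(2*y)/4 + C.
The condition gives C = -exp(-1)*sin(1)/4 - exp(-1)*cos(1)/4 + 1 - (-exp(-1)*sin(1)/4 - exp(-1)*cos(1)/4) = 1.
So G(y) = 1 - exp(-2*y)*sin(2*y)/4 - exp(-2*y)*cos(2*y)/4.
Check: d/dy[1 - exp(-2*y)*sin(2*y)/4 - exp(-2*y)*cos(2*y)/4] = exp(-2*y)*sin(2*y) = G'(y).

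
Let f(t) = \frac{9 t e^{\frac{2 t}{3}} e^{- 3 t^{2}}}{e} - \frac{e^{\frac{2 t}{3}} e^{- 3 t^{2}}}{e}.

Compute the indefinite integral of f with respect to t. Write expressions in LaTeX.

The substitution u = - 3 t^{2} + \frac{2 t}{3} - 1 works: f is exactly (dF/du)*(du/dt) for that inner function.
Check: d/dt[- \frac{3 e^{- 3 t^{2} + \frac{2 t}{3} - 1}}{2}] = \frac{\left(9 t - 1\right) e^{\frac{2 t}{3}} e^{- 3 t^{2}}}{e}, which equals f(t).

F(t) = - \frac{3 e^{- 3 t^{2} + \frac{2 t}{3} - 1}}{2} + C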